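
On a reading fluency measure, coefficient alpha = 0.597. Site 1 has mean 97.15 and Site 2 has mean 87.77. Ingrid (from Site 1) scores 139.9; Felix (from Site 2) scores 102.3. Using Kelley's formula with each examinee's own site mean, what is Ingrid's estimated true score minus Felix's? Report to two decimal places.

T̂_Ingrid = 0.597(139.9) + 0.403(97.15) = 122.6718
T̂_Felix = 0.597(102.3) + 0.403(87.77) = 96.4444
Difference = 122.6718 − 96.4444 = 26.2273

26.23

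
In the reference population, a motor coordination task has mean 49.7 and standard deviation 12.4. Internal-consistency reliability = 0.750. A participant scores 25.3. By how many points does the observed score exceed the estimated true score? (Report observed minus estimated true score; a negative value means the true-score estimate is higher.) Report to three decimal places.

Weight the observed score by reliability and the mean by (1 − reliability): T̂ = 0.750·25.3 + 0.250·49.7 = 18.9750 + 12.4250 = 31.40000.
X − T̂ = 25.3 − 31.4000 = -6.1000 → -6.100

-6.100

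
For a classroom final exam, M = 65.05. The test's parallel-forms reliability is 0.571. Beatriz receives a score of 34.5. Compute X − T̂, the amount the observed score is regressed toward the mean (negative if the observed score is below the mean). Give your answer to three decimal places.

-13.106

T̂ = ρX + (1 − ρ)μ
  = 0.571 × 34.5 + 0.429 × 65.05
  = 19.6995 + 27.90645
  = 47.60595
  ≈ 47.6059
X − T̂ = 34.5 − 47.6059 = -13.1059 → -13.106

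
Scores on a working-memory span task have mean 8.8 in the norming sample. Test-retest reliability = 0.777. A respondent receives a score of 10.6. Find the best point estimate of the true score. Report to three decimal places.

T̂ = ρX + (1 − ρ)μ
  = 0.777 × 10.6 + 0.223 × 8.8
  = 8.2362 + 1.9624
  = 10.1986
  ≈ 10.199

10.199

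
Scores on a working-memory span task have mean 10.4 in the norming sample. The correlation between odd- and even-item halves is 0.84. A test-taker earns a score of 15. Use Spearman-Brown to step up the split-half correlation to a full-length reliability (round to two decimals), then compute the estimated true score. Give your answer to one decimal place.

Spearman-Brown: ρ = 2r/(1 + r) = 2(0.84)/(1 + 0.84) = 1.680/1.84 = 0.9130 → 0.91
T̂ = ρX + (1 − ρ)μ
  = 0.91 × 15 + 0.09 × 10.4
  = 13.65 + 0.936
  = 14.59
  ≈ 14.6

14.6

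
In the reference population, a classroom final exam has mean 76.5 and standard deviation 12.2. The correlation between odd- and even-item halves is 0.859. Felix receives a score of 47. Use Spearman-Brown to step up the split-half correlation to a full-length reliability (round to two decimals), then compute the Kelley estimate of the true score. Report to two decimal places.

49.36

Spearman-Brown: ρ = 2r/(1 + r) = 2(0.859)/(1 + 0.859) = 1.7180/1.859 = 0.9242 → 0.92
T̂ = 0.92(47) + 0.08(76.5) = 43.24 + 6.120 = 49.360 → 49.36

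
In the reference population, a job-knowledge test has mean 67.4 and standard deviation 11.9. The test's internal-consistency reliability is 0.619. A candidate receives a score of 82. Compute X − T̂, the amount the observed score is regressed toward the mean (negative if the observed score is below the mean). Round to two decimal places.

5.56

T̂ = 0.619(82) + 0.381(67.4) = 50.758 + 25.6794 = 76.4374 → 76.437
X − T̂ = 82 − 76.437 = 5.563 → 5.56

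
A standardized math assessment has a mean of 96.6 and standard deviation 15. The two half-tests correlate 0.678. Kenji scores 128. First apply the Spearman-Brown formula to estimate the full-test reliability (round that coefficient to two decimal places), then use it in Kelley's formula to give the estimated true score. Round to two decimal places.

Spearman-Brown: ρ = 2r/(1 + r) = 2(0.678)/(1 + 0.678) = 1.3560/1.678 = 0.8081 → 0.81
T̂ = ρX + (1 − ρ)μ
  = 0.81 × 128 + 0.19 × 96.6
  = 103.68 + 18.354
  = 122.034
  ≈ 122.03

122.03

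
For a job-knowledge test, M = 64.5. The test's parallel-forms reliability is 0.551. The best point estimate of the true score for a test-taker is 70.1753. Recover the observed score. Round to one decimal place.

T̂ = ρX + (1 − ρ)μ  ⇒  X = (T̂ − (1 − ρ)μ) / ρ
X = (70.1753 − 0.449 × 64.5) / 0.551 = (70.1753 − 28.9605) / 0.551 = 41.2148 / 0.551 = 74.800

74.8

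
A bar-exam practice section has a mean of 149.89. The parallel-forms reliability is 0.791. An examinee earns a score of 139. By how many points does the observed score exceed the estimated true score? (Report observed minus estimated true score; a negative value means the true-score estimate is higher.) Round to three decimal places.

Regress the observed score toward the mean by the unreliability: T̂ = 0.791·139 + 0.209·149.89 = 109.949 + 31.32701 = 141.27601.
X − T̂ = 139 − 141.2760 = -2.2760 → -2.276

-2.276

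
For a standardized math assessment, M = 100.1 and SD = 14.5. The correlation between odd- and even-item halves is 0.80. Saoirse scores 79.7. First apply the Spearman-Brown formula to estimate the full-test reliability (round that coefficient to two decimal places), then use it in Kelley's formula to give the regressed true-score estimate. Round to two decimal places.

Spearman-Brown: ρ = 2r/(1 + r) = 2(0.80)/(1 + 0.80) = 1.600/1.80 = 0.8889 → 0.89
Regress the observed score toward the mean by the unreliability: T̂ = 0.89·79.7 + 0.11·100.1 = 70.933 + 11.011 = 81.944.

81.94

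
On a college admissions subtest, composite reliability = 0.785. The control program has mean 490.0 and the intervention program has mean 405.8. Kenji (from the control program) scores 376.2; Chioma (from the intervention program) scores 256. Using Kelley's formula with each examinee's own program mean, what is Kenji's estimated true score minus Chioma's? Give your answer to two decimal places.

112.46

T̂_Kenji = 0.785(376.2) + 0.215(490.0) = 400.6670
T̂_Chioma = 0.785(256) + 0.215(405.8) = 288.2070
Difference = 400.6670 − 288.2070 = 112.4600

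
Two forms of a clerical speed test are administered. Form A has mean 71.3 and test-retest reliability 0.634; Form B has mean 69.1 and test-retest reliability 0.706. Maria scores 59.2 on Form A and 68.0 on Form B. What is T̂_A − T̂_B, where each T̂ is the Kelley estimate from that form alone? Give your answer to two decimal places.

T̂_A = 0.634(59.2) + 0.366(71.3) = 63.6286
T̂_B = 0.706(68.0) + 0.294(69.1) = 68.3234
T̂_A − T̂_B = -4.6948

-4.69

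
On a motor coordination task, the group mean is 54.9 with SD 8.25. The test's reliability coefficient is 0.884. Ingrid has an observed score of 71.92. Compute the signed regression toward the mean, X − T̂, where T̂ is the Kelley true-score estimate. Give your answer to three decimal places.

1.974

T̂ = ρX + (1 − ρ)μ
  = 0.884 × 71.92 + 0.116 × 54.9
  = 63.57728 + 6.3684
  = 69.94568
  ≈ 69.9457
X − T̂ = 71.92 − 69.9457 = 1.9743 → 1.974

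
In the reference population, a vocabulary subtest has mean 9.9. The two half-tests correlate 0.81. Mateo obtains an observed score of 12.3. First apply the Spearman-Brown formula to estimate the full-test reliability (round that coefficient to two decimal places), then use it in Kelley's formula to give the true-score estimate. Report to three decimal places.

12.060

Spearman-Brown: ρ = 2r/(1 + r) = 2(0.81)/(1 + 0.81) = 1.620/1.81 = 0.8950 → 0.90
T̂ = 0.90(12.3) + 0.10(9.9) = 11.070 + 0.990 = 12.0600 → 12.060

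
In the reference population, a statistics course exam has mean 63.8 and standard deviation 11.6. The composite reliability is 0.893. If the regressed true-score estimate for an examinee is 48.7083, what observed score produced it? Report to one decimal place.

46.9

T̂ = ρX + (1 − ρ)μ  ⇒  X = (T̂ − (1 − ρ)μ) / ρ
X = (48.7083 − 0.107 × 63.8) / 0.893 = (48.7083 − 6.8266) / 0.893 = 41.8817 / 0.893 = 46.900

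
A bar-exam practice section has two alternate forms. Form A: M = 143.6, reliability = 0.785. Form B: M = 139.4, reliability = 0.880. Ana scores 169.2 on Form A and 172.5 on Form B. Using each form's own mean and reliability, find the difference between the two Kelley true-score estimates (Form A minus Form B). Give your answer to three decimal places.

-4.832

T̂_A = 0.785(169.2) + 0.215(143.6) = 163.69600
T̂_B = 0.880(172.5) + 0.120(139.4) = 168.52800
T̂_A − T̂_B = -4.83200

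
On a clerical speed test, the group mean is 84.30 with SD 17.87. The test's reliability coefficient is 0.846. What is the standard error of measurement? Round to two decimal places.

7.01

SEM = SD · √(1 − ρ) = 17.87 × √0.154 = 17.87 × 0.3924 = 7.013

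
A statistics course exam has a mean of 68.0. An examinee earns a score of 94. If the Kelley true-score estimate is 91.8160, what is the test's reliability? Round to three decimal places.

T̂ = ρX + (1 − ρ)μ  ⇒  T̂ − μ = ρ(X − μ)
ρ = (T̂ − μ)/(X − μ) = (91.8160 − 68.0) / (94 − 68.0) = 23.8160 / 26.0 = 0.91600

0.916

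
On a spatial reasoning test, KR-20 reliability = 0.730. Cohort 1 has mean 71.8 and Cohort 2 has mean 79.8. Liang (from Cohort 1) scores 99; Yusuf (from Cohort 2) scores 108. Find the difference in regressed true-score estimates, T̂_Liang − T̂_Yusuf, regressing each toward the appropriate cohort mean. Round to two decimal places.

-8.73

T̂_Liang = 0.730(99) + 0.270(71.8) = 91.6560
T̂_Yusuf = 0.730(108) + 0.270(79.8) = 100.3860
Difference = 91.6560 − 100.3860 = -8.7300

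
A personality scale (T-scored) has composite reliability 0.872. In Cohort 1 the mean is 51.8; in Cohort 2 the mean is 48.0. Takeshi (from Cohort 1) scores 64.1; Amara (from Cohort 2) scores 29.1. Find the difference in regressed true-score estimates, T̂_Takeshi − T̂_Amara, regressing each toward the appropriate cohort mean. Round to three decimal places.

T̂_Takeshi = 0.872(64.1) + 0.128(51.8) = 62.52560
T̂_Amara = 0.872(29.1) + 0.128(48.0) = 31.51920
Difference = 62.52560 − 31.51920 = 31.00640

31.006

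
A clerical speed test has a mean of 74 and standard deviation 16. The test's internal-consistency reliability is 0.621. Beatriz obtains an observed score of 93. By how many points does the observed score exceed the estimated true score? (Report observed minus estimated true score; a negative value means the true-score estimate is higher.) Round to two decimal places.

7.20

T̂ = ρX + (1 − ρ)μ
  = 0.621 × 93 + 0.379 × 74
  = 57.753 + 28.046
  = 85.7990
  ≈ 85.799
X − T̂ = 93 − 85.799 = 7.201 → 7.20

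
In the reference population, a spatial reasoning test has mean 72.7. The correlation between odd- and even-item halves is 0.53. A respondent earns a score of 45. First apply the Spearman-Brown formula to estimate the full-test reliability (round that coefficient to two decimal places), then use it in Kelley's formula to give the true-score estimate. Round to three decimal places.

Spearman-Brown: ρ = 2r/(1 + r) = 2(0.53)/(1 + 0.53) = 1.060/1.53 = 0.6928 → 0.69
Kelley's formula gives T̂ = 0.69·45 + 0.31·72.7 = 31.05 + 22.537 = 53.5870.

53.587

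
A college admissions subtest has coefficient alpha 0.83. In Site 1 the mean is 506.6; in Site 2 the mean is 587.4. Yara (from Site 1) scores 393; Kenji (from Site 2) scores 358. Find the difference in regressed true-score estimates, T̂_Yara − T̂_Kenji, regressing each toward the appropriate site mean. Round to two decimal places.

15.31

T̂_Yara = 0.83(393) + 0.17(506.6) = 412.3120
T̂_Kenji = 0.83(358) + 0.17(587.4) = 396.9980
Difference = 412.3120 − 396.9980 = 15.3140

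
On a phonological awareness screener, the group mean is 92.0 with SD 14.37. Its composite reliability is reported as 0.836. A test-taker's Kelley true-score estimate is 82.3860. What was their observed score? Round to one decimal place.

80.5

T̂ = ρX + (1 − ρ)μ  ⇒  X = (T̂ − (1 − ρ)μ) / ρ
X = (82.3860 − 0.164 × 92.0) / 0.836 = (82.3860 − 15.0880) / 0.836 = 67.2980 / 0.836 = 80.500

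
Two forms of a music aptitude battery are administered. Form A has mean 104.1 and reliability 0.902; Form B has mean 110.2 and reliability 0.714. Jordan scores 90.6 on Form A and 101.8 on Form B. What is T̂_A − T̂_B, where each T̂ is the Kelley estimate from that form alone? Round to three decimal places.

T̂_A = 0.902(90.6) + 0.098(104.1) = 91.92300
T̂_B = 0.714(101.8) + 0.286(110.2) = 104.20240
T̂_A − T̂_B = -12.27940

-12.279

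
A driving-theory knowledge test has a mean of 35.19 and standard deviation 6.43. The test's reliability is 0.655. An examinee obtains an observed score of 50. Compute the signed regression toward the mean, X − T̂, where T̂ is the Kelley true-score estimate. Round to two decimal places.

T̂ = ρX + (1 − ρ)μ
  = 0.655 × 50 + 0.345 × 35.19
  = 32.750 + 12.14055
  = 44.8905
  ≈ 44.891
X − T̂ = 50 − 44.891 = 5.109 → 5.11

5.11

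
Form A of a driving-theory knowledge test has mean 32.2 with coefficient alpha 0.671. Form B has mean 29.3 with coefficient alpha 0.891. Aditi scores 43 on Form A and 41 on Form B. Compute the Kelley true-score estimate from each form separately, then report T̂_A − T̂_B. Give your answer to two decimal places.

T̂_A = 0.671(43) + 0.329(32.2) = 39.4468
T̂_B = 0.891(41) + 0.109(29.3) = 39.7247
T̂_A − T̂_B = -0.2779

-0.28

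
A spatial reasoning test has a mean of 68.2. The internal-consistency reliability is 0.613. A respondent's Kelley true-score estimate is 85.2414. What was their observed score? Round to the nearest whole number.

96

T̂ = ρX + (1 − ρ)μ  ⇒  X = (T̂ − (1 − ρ)μ) / ρ
X = (85.2414 − 0.387 × 68.2) / 0.613 = (85.2414 − 26.3934) / 0.613 = 58.8480 / 0.613 = 96.00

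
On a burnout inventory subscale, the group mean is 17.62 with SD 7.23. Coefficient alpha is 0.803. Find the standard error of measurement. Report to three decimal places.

3.209

SEM = SD · √(1 − ρ) = 7.23 × √0.197 = 7.23 × 0.4438 = 3.2090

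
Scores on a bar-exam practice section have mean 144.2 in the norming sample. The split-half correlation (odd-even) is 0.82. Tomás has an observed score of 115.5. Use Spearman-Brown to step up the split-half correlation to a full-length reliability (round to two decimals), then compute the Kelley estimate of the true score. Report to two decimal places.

Spearman-Brown: ρ = 2r/(1 + r) = 2(0.82)/(1 + 0.82) = 1.640/1.82 = 0.9011 → 0.90
T̂ = 0.90(115.5) + 0.10(144.2) = 103.950 + 14.420 = 118.370 → 118.37

118.37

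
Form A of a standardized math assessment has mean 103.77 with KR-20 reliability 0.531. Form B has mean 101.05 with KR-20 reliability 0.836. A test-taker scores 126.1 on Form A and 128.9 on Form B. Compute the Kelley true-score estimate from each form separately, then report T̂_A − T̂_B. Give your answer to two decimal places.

T̂_A = 0.531(126.1) + 0.469(103.77) = 115.6272
T̂_B = 0.836(128.9) + 0.164(101.05) = 124.3326
T̂_A − T̂_B = -8.7054

-8.71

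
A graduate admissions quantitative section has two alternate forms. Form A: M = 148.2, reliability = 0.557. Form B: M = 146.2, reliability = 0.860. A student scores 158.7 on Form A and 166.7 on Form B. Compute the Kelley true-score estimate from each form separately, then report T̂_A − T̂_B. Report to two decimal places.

-9.78

T̂_A = 0.557(158.7) + 0.443(148.2) = 154.0485
T̂_B = 0.860(166.7) + 0.140(146.2) = 163.8300
T̂_A − T̂_B = -9.7815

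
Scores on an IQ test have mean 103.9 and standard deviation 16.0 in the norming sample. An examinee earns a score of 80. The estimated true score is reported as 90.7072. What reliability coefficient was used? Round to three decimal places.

T̂ = ρX + (1 − ρ)μ  ⇒  T̂ − μ = ρ(X − μ)
ρ = (T̂ − μ)/(X − μ) = (90.7072 − 103.9) / (80 − 103.9) = -13.1928 / -23.9 = 0.55200

0.552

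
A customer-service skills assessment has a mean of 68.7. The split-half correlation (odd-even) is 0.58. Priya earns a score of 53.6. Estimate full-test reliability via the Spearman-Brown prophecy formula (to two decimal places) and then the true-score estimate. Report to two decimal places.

57.68

Spearman-Brown: ρ = 2r/(1 + r) = 2(0.58)/(1 + 0.58) = 1.160/1.58 = 0.7342 → 0.73
T̂ = ρX + (1 − ρ)μ
  = 0.73 × 53.6 + 0.27 × 68.7
  = 39.128 + 18.549
  = 57.677
  ≈ 57.68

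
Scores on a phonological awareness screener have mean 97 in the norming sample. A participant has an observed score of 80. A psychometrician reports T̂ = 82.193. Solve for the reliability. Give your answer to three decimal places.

T̂ = ρX + (1 − ρ)μ  ⇒  T̂ − μ = ρ(X − μ)
ρ = (T̂ − μ)/(X − μ) = (82.193 − 97) / (80 − 97) = -14.807 / -17.0 = 0.87100

0.871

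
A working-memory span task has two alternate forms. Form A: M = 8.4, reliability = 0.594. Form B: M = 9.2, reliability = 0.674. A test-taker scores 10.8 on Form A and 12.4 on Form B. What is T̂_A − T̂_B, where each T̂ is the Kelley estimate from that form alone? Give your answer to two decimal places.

T̂_A = 0.594(10.8) + 0.406(8.4) = 9.8256
T̂_B = 0.674(12.4) + 0.326(9.2) = 11.3568
T̂_A − T̂_B = -1.5312

-1.53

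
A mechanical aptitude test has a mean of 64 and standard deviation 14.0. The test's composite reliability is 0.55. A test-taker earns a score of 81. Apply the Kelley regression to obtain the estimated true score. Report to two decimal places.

T̂ = 0.55(81) + 0.45(64) = 44.55 + 28.80 = 73.350 → 73.35

73.35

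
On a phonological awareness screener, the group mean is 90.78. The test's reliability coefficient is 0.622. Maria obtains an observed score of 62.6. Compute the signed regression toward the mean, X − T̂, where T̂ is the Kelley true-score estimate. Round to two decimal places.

-10.65

Kelley's formula gives T̂ = 0.622·62.6 + 0.378·90.78 = 38.9372 + 34.31484 = 73.2520.
X − T̂ = 62.6 − 73.252 = -10.652 → -10.65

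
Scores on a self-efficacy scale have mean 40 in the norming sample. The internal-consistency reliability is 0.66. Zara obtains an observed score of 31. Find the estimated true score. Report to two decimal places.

Weight the observed score by reliability and the mean by (1 − reliability): T̂ = 0.66·31 + 0.34·40 = 20.46 + 13.60 = 34.060.

34.06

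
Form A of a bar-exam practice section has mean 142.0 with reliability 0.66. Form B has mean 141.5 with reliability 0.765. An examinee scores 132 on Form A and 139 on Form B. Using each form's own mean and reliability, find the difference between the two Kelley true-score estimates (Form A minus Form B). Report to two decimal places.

-4.19

T̂_A = 0.66(132) + 0.34(142.0) = 135.4000
T̂_B = 0.765(139) + 0.235(141.5) = 139.5875
T̂_A − T̂_B = -4.1875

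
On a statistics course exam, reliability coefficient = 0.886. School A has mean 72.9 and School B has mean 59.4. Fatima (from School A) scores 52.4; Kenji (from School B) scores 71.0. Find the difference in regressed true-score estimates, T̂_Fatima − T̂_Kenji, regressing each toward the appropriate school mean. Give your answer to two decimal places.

T̂_Fatima = 0.886(52.4) + 0.114(72.9) = 54.7370
T̂_Kenji = 0.886(71.0) + 0.114(59.4) = 69.6776
Difference = 54.7370 − 69.6776 = -14.9406

-14.94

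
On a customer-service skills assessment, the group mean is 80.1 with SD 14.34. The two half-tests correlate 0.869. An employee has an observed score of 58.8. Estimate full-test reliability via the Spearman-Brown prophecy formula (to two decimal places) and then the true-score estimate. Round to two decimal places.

60.29

Spearman-Brown: ρ = 2r/(1 + r) = 2(0.869)/(1 + 0.869) = 1.7380/1.869 = 0.9299 → 0.93
T̂ = ρX + (1 − ρ)μ
  = 0.93 × 58.8 + 0.07 × 80.1
  = 54.684 + 5.607
  = 60.291
  ≈ 60.29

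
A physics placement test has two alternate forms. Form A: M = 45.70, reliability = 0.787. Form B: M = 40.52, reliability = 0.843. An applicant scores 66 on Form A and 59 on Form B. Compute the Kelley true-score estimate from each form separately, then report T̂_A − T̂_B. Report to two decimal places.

5.58

T̂_A = 0.787(66) + 0.213(45.70) = 61.6761
T̂_B = 0.843(59) + 0.157(40.52) = 56.0986
T̂_A − T̂_B = 5.5775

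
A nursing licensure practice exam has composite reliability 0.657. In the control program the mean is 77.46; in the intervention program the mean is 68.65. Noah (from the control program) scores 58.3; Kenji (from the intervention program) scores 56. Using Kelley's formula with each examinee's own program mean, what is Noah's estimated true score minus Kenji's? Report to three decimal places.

4.533

T̂_Noah = 0.657(58.3) + 0.343(77.46) = 64.87188
T̂_Kenji = 0.657(56) + 0.343(68.65) = 60.33895
Difference = 64.87188 − 60.33895 = 4.53293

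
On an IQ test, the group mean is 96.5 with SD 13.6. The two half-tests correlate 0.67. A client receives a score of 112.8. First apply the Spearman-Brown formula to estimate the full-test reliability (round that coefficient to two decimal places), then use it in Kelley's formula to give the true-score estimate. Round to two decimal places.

Spearman-Brown: ρ = 2r/(1 + r) = 2(0.67)/(1 + 0.67) = 1.340/1.67 = 0.8024 → 0.80
Weight the observed score by reliability and the mean by (1 − reliability): T̂ = 0.80·112.8 + 0.20·96.5 = 90.240 + 19.300 = 109.540.

109.54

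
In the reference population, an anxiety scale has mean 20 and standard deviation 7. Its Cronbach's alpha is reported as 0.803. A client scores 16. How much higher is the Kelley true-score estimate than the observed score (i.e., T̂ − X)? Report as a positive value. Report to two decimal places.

Weight the observed score by reliability and the mean by (1 − reliability): T̂ = 0.803·16 + 0.197·20 = 12.848 + 3.940 = 16.7880.
T̂ − X = 16.788 − 16 = 0.788 → 0.79

0.79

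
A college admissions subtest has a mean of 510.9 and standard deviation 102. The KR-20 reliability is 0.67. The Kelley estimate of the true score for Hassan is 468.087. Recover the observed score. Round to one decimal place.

T̂ = ρX + (1 − ρ)μ  ⇒  X = (T̂ − (1 − ρ)μ) / ρ
X = (468.087 − 0.33 × 510.9) / 0.67 = (468.087 − 168.597) / 0.67 = 299.490 / 0.67 = 447.000

447.0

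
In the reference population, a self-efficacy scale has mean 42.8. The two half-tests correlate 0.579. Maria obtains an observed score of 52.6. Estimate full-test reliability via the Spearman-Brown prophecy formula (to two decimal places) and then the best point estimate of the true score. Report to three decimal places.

Spearman-Brown: ρ = 2r/(1 + r) = 2(0.579)/(1 + 0.579) = 1.1580/1.579 = 0.7334 → 0.73
T̂ = 0.73(52.6) + 0.27(42.8) = 38.398 + 11.556 = 49.9540 → 49.954

49.954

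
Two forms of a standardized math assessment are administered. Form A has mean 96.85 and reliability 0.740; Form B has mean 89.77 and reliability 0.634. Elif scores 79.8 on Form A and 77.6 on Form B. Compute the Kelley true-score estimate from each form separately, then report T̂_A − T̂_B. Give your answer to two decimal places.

T̂_A = 0.740(79.8) + 0.260(96.85) = 84.2330
T̂_B = 0.634(77.6) + 0.366(89.77) = 82.0542
T̂_A − T̂_B = 2.1788

2.18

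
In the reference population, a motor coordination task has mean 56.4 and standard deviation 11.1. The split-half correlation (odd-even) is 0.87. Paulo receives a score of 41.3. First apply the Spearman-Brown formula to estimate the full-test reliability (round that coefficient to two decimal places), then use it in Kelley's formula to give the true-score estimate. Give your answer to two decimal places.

Spearman-Brown: ρ = 2r/(1 + r) = 2(0.87)/(1 + 0.87) = 1.740/1.87 = 0.9305 → 0.93
Regress the observed score toward the mean by the unreliability: T̂ = 0.93·41.3 + 0.07·56.4 = 38.409 + 3.948 = 42.357.

42.36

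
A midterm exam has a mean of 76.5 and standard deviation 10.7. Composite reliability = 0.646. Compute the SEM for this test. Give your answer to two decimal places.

SEM = SD · √(1 − ρ) = 10.7 × √0.354 = 10.7 × 0.5950 = 6.366

6.37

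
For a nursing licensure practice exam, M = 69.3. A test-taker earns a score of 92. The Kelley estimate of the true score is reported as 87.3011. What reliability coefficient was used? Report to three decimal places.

T̂ = ρX + (1 − ρ)μ  ⇒  T̂ − μ = ρ(X − μ)
ρ = (T̂ − μ)/(X − μ) = (87.3011 − 69.3) / (92 − 69.3) = 18.0011 / 22.7 = 0.79300

0.793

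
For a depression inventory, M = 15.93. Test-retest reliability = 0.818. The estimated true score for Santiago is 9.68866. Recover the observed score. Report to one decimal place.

8.3

T̂ = ρX + (1 − ρ)μ  ⇒  X = (T̂ − (1 − ρ)μ) / ρ
X = (9.68866 − 0.182 × 15.93) / 0.818 = (9.68866 − 2.89926) / 0.818 = 6.78940 / 0.818 = 8.300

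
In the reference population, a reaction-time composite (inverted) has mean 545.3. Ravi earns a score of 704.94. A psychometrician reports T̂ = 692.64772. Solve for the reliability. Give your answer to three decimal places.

T̂ = ρX + (1 − ρ)μ  ⇒  T̂ − μ = ρ(X − μ)
ρ = (T̂ − μ)/(X − μ) = (692.64772 − 545.3) / (704.94 − 545.3) = 147.34772 / 159.64 = 0.92300

0.923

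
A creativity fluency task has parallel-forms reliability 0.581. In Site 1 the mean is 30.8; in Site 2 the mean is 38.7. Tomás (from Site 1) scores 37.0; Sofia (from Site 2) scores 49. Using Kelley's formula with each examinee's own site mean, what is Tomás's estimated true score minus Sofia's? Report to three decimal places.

T̂_Tomás = 0.581(37.0) + 0.419(30.8) = 34.40220
T̂_Sofia = 0.581(49) + 0.419(38.7) = 44.68430
Difference = 34.40220 − 44.68430 = -10.28210

-10.282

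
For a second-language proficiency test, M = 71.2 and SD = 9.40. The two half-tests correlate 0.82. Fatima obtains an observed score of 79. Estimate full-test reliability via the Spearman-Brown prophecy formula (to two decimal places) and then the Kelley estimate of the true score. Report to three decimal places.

78.220

Spearman-Brown: ρ = 2r/(1 + r) = 2(0.82)/(1 + 0.82) = 1.640/1.82 = 0.9011 → 0.90
T̂ = ρX + (1 − ρ)μ
  = 0.90 × 79 + 0.10 × 71.2
  = 71.10 + 7.120
  = 78.2200
  ≈ 78.220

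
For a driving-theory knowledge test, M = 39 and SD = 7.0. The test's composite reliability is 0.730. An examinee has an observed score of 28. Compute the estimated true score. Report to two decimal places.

30.97

Regress the observed score toward the mean by the unreliability: T̂ = 0.730·28 + 0.270·39 = 20.440 + 10.530 = 30.970.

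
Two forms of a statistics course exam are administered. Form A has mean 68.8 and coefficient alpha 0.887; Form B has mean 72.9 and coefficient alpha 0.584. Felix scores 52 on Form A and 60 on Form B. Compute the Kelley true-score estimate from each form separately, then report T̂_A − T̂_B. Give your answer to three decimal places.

-11.468

T̂_A = 0.887(52) + 0.113(68.8) = 53.89840
T̂_B = 0.584(60) + 0.416(72.9) = 65.36640
T̂_A − T̂_B = -11.46800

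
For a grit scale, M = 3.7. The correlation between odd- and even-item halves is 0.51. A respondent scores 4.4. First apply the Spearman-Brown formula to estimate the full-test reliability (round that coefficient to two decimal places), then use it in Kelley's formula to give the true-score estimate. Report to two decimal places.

Spearman-Brown: ρ = 2r/(1 + r) = 2(0.51)/(1 + 0.51) = 1.020/1.51 = 0.6755 → 0.68
T̂ = ρX + (1 − ρ)μ
  = 0.68 × 4.4 + 0.32 × 3.7
  = 2.992 + 1.184
  = 4.176
  ≈ 4.18

4.18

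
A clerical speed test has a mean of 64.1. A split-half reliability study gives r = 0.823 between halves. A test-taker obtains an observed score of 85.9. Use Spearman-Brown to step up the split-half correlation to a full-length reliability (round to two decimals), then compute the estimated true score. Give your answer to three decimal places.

83.720

Spearman-Brown: ρ = 2r/(1 + r) = 2(0.823)/(1 + 0.823) = 1.6460/1.823 = 0.9029 → 0.90
T̂ = 0.90(85.9) + 0.10(64.1) = 77.310 + 6.410 = 83.7200 → 83.720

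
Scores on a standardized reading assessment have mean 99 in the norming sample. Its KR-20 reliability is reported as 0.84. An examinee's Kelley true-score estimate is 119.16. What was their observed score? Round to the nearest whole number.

T̂ = ρX + (1 − ρ)μ  ⇒  X = (T̂ − (1 − ρ)μ) / ρ
X = (119.16 − 0.16 × 99) / 0.84 = (119.16 − 15.84) / 0.84 = 103.32 / 0.84 = 123.00

123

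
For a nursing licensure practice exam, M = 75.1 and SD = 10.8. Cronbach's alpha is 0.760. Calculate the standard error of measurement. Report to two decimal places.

SEM = SD · √(1 − ρ) = 10.8 × √0.240 = 10.8 × 0.4899 = 5.291

5.29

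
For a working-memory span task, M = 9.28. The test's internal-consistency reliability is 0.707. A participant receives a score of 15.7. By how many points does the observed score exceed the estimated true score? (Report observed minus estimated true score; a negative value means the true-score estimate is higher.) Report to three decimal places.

T̂ = 0.707(15.7) + 0.293(9.28) = 11.0999 + 2.71904 = 13.81894 → 13.8189
X − T̂ = 15.7 − 13.8189 = 1.8811 → 1.881

1.881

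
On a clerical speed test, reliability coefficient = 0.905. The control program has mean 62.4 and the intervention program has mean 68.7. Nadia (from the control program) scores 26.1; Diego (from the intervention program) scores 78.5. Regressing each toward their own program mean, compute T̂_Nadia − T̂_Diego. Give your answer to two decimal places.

-48.02

T̂_Nadia = 0.905(26.1) + 0.095(62.4) = 29.5485
T̂_Diego = 0.905(78.5) + 0.095(68.7) = 77.5690
Difference = 29.5485 − 77.5690 = -48.0205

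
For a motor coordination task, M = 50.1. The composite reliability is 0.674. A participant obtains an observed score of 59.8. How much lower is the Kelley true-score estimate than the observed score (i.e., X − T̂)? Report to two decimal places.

3.16

T̂ = ρX + (1 − ρ)μ
  = 0.674 × 59.8 + 0.326 × 50.1
  = 40.3052 + 16.3326
  = 56.6378
  ≈ 56.638
X − T̂ = 59.8 − 56.638 = 3.162 → 3.16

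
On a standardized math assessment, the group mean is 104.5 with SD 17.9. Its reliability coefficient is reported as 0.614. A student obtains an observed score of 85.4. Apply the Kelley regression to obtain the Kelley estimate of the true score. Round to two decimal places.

T̂ = 0.614(85.4) + 0.386(104.5) = 52.4356 + 40.3370 = 92.773 → 92.77

92.77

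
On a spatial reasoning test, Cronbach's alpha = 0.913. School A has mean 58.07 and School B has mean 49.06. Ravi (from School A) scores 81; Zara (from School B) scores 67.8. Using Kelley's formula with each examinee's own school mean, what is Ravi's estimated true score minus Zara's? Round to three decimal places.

T̂_Ravi = 0.913(81) + 0.087(58.07) = 79.00509
T̂_Zara = 0.913(67.8) + 0.087(49.06) = 66.16962
Difference = 79.00509 − 66.16962 = 12.83547

12.835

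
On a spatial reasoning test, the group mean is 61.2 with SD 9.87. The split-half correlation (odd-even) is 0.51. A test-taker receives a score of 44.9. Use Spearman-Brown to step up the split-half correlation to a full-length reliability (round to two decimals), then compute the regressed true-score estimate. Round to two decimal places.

Spearman-Brown: ρ = 2r/(1 + r) = 2(0.51)/(1 + 0.51) = 1.020/1.51 = 0.6755 → 0.68
T̂ = ρX + (1 − ρ)μ
  = 0.68 × 44.9 + 0.32 × 61.2
  = 30.532 + 19.584
  = 50.116
  ≈ 50.12

50.12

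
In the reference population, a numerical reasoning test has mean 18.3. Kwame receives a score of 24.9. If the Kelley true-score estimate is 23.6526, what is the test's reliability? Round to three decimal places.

0.811

T̂ = ρX + (1 − ρ)μ  ⇒  T̂ − μ = ρ(X − μ)
ρ = (T̂ − μ)/(X − μ) = (23.6526 − 18.3) / (24.9 − 18.3) = 5.3526 / 6.6 = 0.81100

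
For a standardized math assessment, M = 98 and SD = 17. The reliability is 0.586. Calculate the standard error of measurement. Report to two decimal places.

10.94

SEM = SD · √(1 − ρ) = 17 × √0.414 = 17 × 0.6434 = 10.938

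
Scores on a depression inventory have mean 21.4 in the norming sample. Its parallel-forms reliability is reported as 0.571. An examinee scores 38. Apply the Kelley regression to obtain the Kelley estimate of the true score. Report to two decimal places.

T̂ = ρX + (1 − ρ)μ
  = 0.571 × 38 + 0.429 × 21.4
  = 21.698 + 9.1806
  = 30.879
  ≈ 30.88

30.88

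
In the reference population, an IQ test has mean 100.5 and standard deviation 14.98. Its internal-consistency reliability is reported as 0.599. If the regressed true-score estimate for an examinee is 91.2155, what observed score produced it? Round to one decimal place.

85.0

T̂ = ρX + (1 − ρ)μ  ⇒  X = (T̂ − (1 − ρ)μ) / ρ
X = (91.2155 − 0.401 × 100.5) / 0.599 = (91.2155 − 40.3005) / 0.599 = 50.9150 / 0.599 = 85.000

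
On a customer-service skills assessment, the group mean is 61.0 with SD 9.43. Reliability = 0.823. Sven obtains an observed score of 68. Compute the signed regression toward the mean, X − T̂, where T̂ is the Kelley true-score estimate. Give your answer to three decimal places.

1.239

Weight the observed score by reliability and the mean by (1 − reliability): T̂ = 0.823·68 + 0.177·61.0 = 55.964 + 10.7970 = 66.76100.
X − T̂ = 68 − 66.7610 = 1.2390 → 1.239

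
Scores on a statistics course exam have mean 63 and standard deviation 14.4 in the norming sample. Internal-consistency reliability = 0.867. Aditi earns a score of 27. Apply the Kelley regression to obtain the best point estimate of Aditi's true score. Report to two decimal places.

31.79

T̂ = ρX + (1 − ρ)μ
  = 0.867 × 27 + 0.133 × 63
  = 23.409 + 8.379
  = 31.788
  ≈ 31.79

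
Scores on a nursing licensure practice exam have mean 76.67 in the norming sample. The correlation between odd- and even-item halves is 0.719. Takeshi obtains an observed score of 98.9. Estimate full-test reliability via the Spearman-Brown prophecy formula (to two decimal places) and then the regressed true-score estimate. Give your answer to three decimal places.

Spearman-Brown: ρ = 2r/(1 + r) = 2(0.719)/(1 + 0.719) = 1.4380/1.719 = 0.8365 → 0.84
T̂ = 0.84(98.9) + 0.16(76.67) = 83.076 + 12.2672 = 95.3432 → 95.343

95.343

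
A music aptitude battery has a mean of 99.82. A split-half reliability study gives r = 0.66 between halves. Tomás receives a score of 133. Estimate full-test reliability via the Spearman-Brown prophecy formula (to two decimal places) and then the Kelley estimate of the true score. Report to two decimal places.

126.36

Spearman-Brown: ρ = 2r/(1 + r) = 2(0.66)/(1 + 0.66) = 1.320/1.66 = 0.7952 → 0.80
T̂ = ρX + (1 − ρ)μ
  = 0.80 × 133 + 0.20 × 99.82
  = 106.40 + 19.9640
  = 126.364
  ≈ 126.36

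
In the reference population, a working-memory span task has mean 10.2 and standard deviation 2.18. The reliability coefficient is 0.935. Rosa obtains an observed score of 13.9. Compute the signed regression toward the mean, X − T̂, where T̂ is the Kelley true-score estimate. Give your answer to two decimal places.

T̂ = 0.935(13.9) + 0.065(10.2) = 12.9965 + 0.6630 = 13.6595 → 13.660
X − T̂ = 13.9 − 13.660 = 0.240 → 0.24

0.24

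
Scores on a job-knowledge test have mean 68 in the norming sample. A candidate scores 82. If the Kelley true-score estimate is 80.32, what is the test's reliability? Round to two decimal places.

T̂ = ρX + (1 − ρ)μ  ⇒  T̂ − μ = ρ(X − μ)
ρ = (T̂ − μ)/(X − μ) = (80.32 − 68) / (82 − 68) = 12.32 / 14.0 = 0.8800

0.88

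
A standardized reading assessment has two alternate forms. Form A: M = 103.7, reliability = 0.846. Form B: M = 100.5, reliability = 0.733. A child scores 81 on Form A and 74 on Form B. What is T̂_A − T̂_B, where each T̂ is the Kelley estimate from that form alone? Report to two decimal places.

T̂_A = 0.846(81) + 0.154(103.7) = 84.4958
T̂_B = 0.733(74) + 0.267(100.5) = 81.0755
T̂_A − T̂_B = 3.4203

3.42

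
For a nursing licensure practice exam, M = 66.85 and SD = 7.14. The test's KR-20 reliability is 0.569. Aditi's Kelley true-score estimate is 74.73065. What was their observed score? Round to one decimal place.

T̂ = ρX + (1 − ρ)μ  ⇒  X = (T̂ − (1 − ρ)μ) / ρ
X = (74.73065 − 0.431 × 66.85) / 0.569 = (74.73065 − 28.81235) / 0.569 = 45.91830 / 0.569 = 80.700

80.7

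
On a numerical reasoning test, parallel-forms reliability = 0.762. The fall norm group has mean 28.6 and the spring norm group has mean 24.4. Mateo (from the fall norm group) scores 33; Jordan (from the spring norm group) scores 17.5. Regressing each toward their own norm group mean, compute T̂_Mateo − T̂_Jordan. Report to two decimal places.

T̂_Mateo = 0.762(33) + 0.238(28.6) = 31.9528
T̂_Jordan = 0.762(17.5) + 0.238(24.4) = 19.1422
Difference = 31.9528 − 19.1422 = 12.8106

12.81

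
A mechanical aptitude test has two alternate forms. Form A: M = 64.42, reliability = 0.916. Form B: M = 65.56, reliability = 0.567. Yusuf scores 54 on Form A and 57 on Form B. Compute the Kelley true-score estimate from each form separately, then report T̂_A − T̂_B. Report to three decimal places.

-5.831

T̂_A = 0.916(54) + 0.084(64.42) = 54.87528
T̂_B = 0.567(57) + 0.433(65.56) = 60.70648
T̂_A − T̂_B = -5.83120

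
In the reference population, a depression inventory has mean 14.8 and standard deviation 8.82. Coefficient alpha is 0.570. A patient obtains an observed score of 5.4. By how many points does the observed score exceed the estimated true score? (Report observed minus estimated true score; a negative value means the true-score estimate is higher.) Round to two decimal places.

Weight the observed score by reliability and the mean by (1 − reliability): T̂ = 0.570·5.4 + 0.430·14.8 = 3.0780 + 6.3640 = 9.4420.
X − T̂ = 5.4 − 9.442 = -4.042 → -4.04

-4.04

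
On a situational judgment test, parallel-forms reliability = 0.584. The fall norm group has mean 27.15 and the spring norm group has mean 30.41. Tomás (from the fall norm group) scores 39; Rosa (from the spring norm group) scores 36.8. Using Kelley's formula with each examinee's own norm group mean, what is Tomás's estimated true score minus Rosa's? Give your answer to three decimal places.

-0.071

T̂_Tomás = 0.584(39) + 0.416(27.15) = 34.07040
T̂_Rosa = 0.584(36.8) + 0.416(30.41) = 34.14176
Difference = 34.07040 − 34.14176 = -0.07136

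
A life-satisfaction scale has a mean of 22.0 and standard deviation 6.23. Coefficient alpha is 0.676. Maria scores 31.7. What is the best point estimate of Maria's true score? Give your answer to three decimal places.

T̂ = ρX + (1 − ρ)μ
  = 0.676 × 31.7 + 0.324 × 22.0
  = 21.4292 + 7.1280
  = 28.5572
  ≈ 28.557

28.557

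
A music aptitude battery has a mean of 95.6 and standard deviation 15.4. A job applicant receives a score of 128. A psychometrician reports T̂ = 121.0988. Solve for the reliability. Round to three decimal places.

T̂ = ρX + (1 − ρ)μ  ⇒  T̂ − μ = ρ(X − μ)
ρ = (T̂ − μ)/(X − μ) = (121.0988 − 95.6) / (128 − 95.6) = 25.4988 / 32.4 = 0.78700

0.787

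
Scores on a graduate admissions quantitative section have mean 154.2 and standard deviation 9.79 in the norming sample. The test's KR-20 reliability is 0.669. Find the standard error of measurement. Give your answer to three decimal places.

SEM = SD · √(1 − ρ) = 9.79 × √0.331 = 9.79 × 0.5753 = 5.6324

5.632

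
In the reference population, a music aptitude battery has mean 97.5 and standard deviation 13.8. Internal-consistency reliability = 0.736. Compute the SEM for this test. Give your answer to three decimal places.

7.091

SEM = SD · √(1 − ρ) = 13.8 × √0.264 = 13.8 × 0.5138 = 7.0906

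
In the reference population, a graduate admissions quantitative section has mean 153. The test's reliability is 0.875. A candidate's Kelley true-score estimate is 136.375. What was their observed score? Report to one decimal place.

T̂ = ρX + (1 − ρ)μ  ⇒  X = (T̂ − (1 − ρ)μ) / ρ
X = (136.375 − 0.125 × 153) / 0.875 = (136.375 − 19.125) / 0.875 = 117.250 / 0.875 = 134.000

134.0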